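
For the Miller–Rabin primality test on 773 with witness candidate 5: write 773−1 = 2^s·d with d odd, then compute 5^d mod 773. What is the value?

456

773 − 1 = 772 = 2^2 · 193, so d = 193.
5^1 ≡ 5 (mod 773)
5^2 ≡ 5^2 = 25 ≡ 25 (mod 773)
5^4 ≡ 25^2 = 625 ≡ 625 (mod 773)
5^8 ≡ 625^2 = 390625 ≡ 260 (mod 773)
5^16 ≡ 260^2 = 67600 ≡ 349 (mod 773)
5^32 ≡ 349^2 = 121801 ≡ 440 (mod 773)
5^64 ≡ 440^2 = 193600 ≡ 350 (mod 773)
5^128 ≡ 350^2 = 122500 ≡ 366 (mod 773)
193 = 128 + 64 + 1 in binary powers of 2.
So 5^193 ≡ 366 · 350 · 5 ≡ 456 (mod 773).
Squaring chain: 456 → 772; reaches −1, so base 5 does not prove 773 composite.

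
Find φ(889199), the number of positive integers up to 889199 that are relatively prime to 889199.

861696

Factor: 889199 = 89 · 97 · 103.
φ(889199) = (89−1) · (97−1) · (103−1) = 88 · 96 · 102 = 861696.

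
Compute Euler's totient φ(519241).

499200

Factor: 519241 = 53 · 97 · 101.
φ(519241) = (53−1) · (97−1) · (101−1) = 52 · 96 · 100 = 499200.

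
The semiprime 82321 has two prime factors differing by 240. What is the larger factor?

Since p = q + 240, we have 82321 = q(q + 240), so q² + 240q − 82321 = 0.
Discriminant: 240² + 4·82321 = 57600 + 329284 = 386884; √386884 = 622.
q = (−240 + 622)/2 = 191, and p = q + 240 = 431.
Check: 191 · 431 = 82321.

431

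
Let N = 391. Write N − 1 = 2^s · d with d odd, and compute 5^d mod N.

329

391 − 1 = 390 = 2^1 · 195, so d = 195.
5^1 ≡ 5 (mod 391)
5^2 ≡ 5^2 = 25 ≡ 25 (mod 391)
5^4 ≡ 25^2 = 625 ≡ 234 (mod 391)
5^8 ≡ 234^2 = 54756 ≡ 16 (mod 391)
5^16 ≡ 16^2 = 256 ≡ 256 (mod 391)
5^32 ≡ 256^2 = 65536 ≡ 239 (mod 391)
5^64 ≡ 239^2 = 57121 ≡ 35 (mod 391)
5^128 ≡ 35^2 = 1225 ≡ 52 (mod 391)
195 = 128 + 64 + 2 + 1 in binary powers of 2.
So 5^195 ≡ 52 · 35 · 25 · 5 ≡ 329 (mod 391).
Squaring chain: 329; never reaches −1, so base 5 is a Miller–Rabin witness that 391 is composite.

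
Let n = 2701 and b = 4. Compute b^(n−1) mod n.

1

4^1 ≡ 4 (mod 2701)
4^2 ≡ 4^2 = 16 ≡ 16 (mod 2701)
4^4 ≡ 16^2 = 256 ≡ 256 (mod 2701)
4^8 ≡ 256^2 = 65536 ≡ 712 (mod 2701)
4^16 ≡ 712^2 = 506944 ≡ 1857 (mod 2701)
4^32 ≡ 1857^2 = 3448449 ≡ 1973 (mod 2701)
4^64 ≡ 1973^2 = 3892729 ≡ 588 (mod 2701)
4^128 ≡ 588^2 = 345744 ≡ 16 (mod 2701)
4^256 ≡ 16^2 = 256 ≡ 256 (mod 2701)
4^512 ≡ 256^2 = 65536 ≡ 712 (mod 2701)
4^1024 ≡ 712^2 = 506944 ≡ 1857 (mod 2701)
4^2048 ≡ 1857^2 = 3448449 ≡ 1973 (mod 2701)
2700 = 2048 + 512 + 128 + 8 + 4 in binary powers of 2.
So 4^2700 ≡ 1973 · 712 · 16 · 712 · 256 ≡ 1 (mod 2701).
Since the result is 1, base 4 gives no evidence that 2701 is composite.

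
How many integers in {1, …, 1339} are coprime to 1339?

1224

Factor: 1339 = 13 · 103.
φ(1339) = (13−1) · (103−1) = 12 · 102 = 1224.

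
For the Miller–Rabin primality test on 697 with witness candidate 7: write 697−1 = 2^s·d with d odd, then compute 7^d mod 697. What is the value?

386

697 − 1 = 696 = 2^3 · 87, so d = 87.
7^1 ≡ 7 (mod 697)
7^2 ≡ 7^2 = 49 ≡ 49 (mod 697)
7^4 ≡ 49^2 = 2401 ≡ 310 (mod 697)
7^8 ≡ 310^2 = 96100 ≡ 611 (mod 697)
7^16 ≡ 611^2 = 373321 ≡ 426 (mod 697)
7^32 ≡ 426^2 = 181476 ≡ 256 (mod 697)
7^64 ≡ 256^2 = 65536 ≡ 18 (mod 697)
87 = 64 + 16 + 4 + 2 + 1 in binary powers of 2.
So 7^87 ≡ 18 · 426 · 310 · 49 · 7 ≡ 386 (mod 697).
Squaring chain: 386 → 535 → 455; never reaches −1, so base 7 is a Miller–Rabin witness that 697 is composite.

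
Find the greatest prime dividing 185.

37

185 = 5 · 37
37 is prime.
So 185 = 5 · 37; the largest prime factor is 37.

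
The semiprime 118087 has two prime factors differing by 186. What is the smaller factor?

Since p = q + 186, we have 118087 = q(q + 186), so q² + 186q − 118087 = 0.
Discriminant: 186² + 4·118087 = 34596 + 472348 = 506944; √506944 = 712.
q = (−186 + 712)/2 = 263, and p = q + 186 = 449.
Check: 263 · 449 = 118087.

263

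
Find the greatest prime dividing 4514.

61

4514 = 2 · 2257
2257 = 37 · 61
61 is prime.
So 4514 = 2 · 37 · 61; the largest prime factor is 61.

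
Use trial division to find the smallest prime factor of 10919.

10919 is odd.
Digit sum 20, not divisible by 3.
Ends in 9: not divisible by 5.
7: 10919 = 7·1559 + 6
11: 10919 = 11·992 + 7
13: 10919 = 13·839 + 12
17: 10919 = 17·642 + 5
19: 10919 = 19·574 + 13
23: 10919 = 23·474 + 17
29: 10919 = 29·376 + 15
31: 10919 = 31·352 + 7
37: 10919 = 37·295 + 4
41: 10919 = 41·266 + 13
43: 10919 = 43·253 + 40
47: 10919 = 47·232 + 15
53: 10919 = 53·206 + 1
59: 10919 = 59·185 + 4
61: 10919 = 61·179

61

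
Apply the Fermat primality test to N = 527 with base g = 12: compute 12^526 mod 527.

12^1 ≡ 12 (mod 527)
12^2 ≡ 12^2 = 144 ≡ 144 (mod 527)
12^4 ≡ 144^2 = 20736 ≡ 183 (mod 527)
12^8 ≡ 183^2 = 33489 ≡ 288 (mod 527)
12^16 ≡ 288^2 = 82944 ≡ 205 (mod 527)
12^32 ≡ 205^2 = 42025 ≡ 392 (mod 527)
12^64 ≡ 392^2 = 153664 ≡ 307 (mod 527)
12^128 ≡ 307^2 = 94249 ≡ 443 (mod 527)
12^256 ≡ 443^2 = 196249 ≡ 205 (mod 527)
12^512 ≡ 205^2 = 42025 ≡ 392 (mod 527)
526 = 512 + 8 + 4 + 2 in binary powers of 2.
So 12^526 ≡ 392 · 288 · 183 · 144 ≡ 236 (mod 527).
Since 236 ≠ 1, base 12 is a Fermat witness: 527 is composite.

236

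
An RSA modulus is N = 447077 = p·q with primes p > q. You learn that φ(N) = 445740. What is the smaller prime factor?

φ(n) = (p−1)(q−1) = n − (p+q) + 1, so p + q = 447077 − 445740 + 1 = 1338.
p and q are the roots of t² − 1338t + 447077 = 0.
Discriminant: 1338² − 4·447077 = 1790244 − 1788308 = 1936; √1936 = 44.
q = (1338 − 44)/2 = 647, p = (1338 + 44)/2 = 691.
Check: 647 · 691 = 447077.

647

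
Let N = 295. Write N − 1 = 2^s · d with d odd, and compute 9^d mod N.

295 − 1 = 294 = 2^1 · 147, so d = 147.
9^1 ≡ 9 (mod 295)
9^2 ≡ 9^2 = 81 ≡ 81 (mod 295)
9^4 ≡ 81^2 = 6561 ≡ 71 (mod 295)
9^8 ≡ 71^2 = 5041 ≡ 26 (mod 295)
9^16 ≡ 26^2 = 676 ≡ 86 (mod 295)
9^32 ≡ 86^2 = 7396 ≡ 21 (mod 295)
9^64 ≡ 21^2 = 441 ≡ 146 (mod 295)
9^128 ≡ 146^2 = 21316 ≡ 76 (mod 295)
147 = 128 + 16 + 2 + 1 in binary powers of 2.
So 9^147 ≡ 76 · 86 · 81 · 9 ≡ 199 (mod 295).
Squaring chain: 199; never reaches −1, so base 9 is a Miller–Rabin witness that 295 is composite.

199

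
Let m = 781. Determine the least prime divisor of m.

11

781 is odd.
Digit sum 16, not divisible by 3.
Ends in 1: not divisible by 5.
7: 781 = 7·111 + 4
11: 781 = 11·71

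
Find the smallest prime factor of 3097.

3097 is odd.
Digit sum 19, not divisible by 3.
Ends in 7: not divisible by 5.
7: 3097 = 7·442 + 3
11: 3097 = 11·281 + 6
13: 3097 = 13·238 + 3
17: 3097 = 17·182 + 3
19: 3097 = 19·163

19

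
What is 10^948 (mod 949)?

729

10^1 ≡ 10 (mod 949)
10^2 ≡ 10^2 = 100 ≡ 100 (mod 949)
10^4 ≡ 100^2 = 10000 ≡ 510 (mod 949)
10^8 ≡ 510^2 = 260100 ≡ 74 (mod 949)
10^16 ≡ 74^2 = 5476 ≡ 731 (mod 949)
10^32 ≡ 731^2 = 534361 ≡ 74 (mod 949)
10^64 ≡ 74^2 = 5476 ≡ 731 (mod 949)
10^128 ≡ 731^2 = 534361 ≡ 74 (mod 949)
10^256 ≡ 74^2 = 5476 ≡ 731 (mod 949)
10^512 ≡ 731^2 = 534361 ≡ 74 (mod 949)
948 = 512 + 256 + 128 + 32 + 16 + 4 in binary powers of 2.
So 10^948 ≡ 74 · 731 · 74 · 74 · 731 · 510 ≡ 729 (mod 949).
Since 729 ≠ 1, base 10 is a Fermat witness: 949 is composite.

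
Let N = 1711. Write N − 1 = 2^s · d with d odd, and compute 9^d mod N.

1082

1711 − 1 = 1710 = 2^1 · 855, so d = 855.
9^1 ≡ 9 (mod 1711)
9^2 ≡ 9^2 = 81 ≡ 81 (mod 1711)
9^4 ≡ 81^2 = 6561 ≡ 1428 (mod 1711)
9^8 ≡ 1428^2 = 2039184 ≡ 1383 (mod 1711)
9^16 ≡ 1383^2 = 1912689 ≡ 1502 (mod 1711)
9^32 ≡ 1502^2 = 2256004 ≡ 906 (mod 1711)
9^64 ≡ 906^2 = 820836 ≡ 1267 (mod 1711)
9^128 ≡ 1267^2 = 1605289 ≡ 371 (mod 1711)
9^256 ≡ 371^2 = 137641 ≡ 761 (mod 1711)
9^512 ≡ 761^2 = 579121 ≡ 803 (mod 1711)
855 = 512 + 256 + 64 + 16 + 4 + 2 + 1 in binary powers of 2.
So 9^855 ≡ 803 · 761 · 1267 · 1502 · 1428 · 81 · 9 ≡ 1082 (mod 1711).
Squaring chain: 1082; never reaches −1, so base 9 is a Miller–Rabin witness that 1711 is composite.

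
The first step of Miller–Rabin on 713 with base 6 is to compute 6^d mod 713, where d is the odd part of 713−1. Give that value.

713 − 1 = 712 = 2^3 · 89, so d = 89.
6^1 ≡ 6 (mod 713)
6^2 ≡ 6^2 = 36 ≡ 36 (mod 713)
6^4 ≡ 36^2 = 1296 ≡ 583 (mod 713)
6^8 ≡ 583^2 = 339889 ≡ 501 (mod 713)
6^16 ≡ 501^2 = 251001 ≡ 25 (mod 713)
6^32 ≡ 25^2 = 625 ≡ 625 (mod 713)
6^64 ≡ 625^2 = 390625 ≡ 614 (mod 713)
89 = 64 + 16 + 8 + 1 in binary powers of 2.
So 6^89 ≡ 614 · 25 · 501 · 6 ≡ 305 (mod 713).
Squaring chain: 305 → 335 → 284; never reaches −1, so base 6 is a Miller–Rabin witness that 713 is composite.

305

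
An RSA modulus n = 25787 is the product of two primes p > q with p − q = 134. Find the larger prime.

241

Since p = q + 134, we have 25787 = q(q + 134), so q² + 134q − 25787 = 0.
Discriminant: 134² + 4·25787 = 17956 + 103148 = 121104; √121104 = 348.
q = (−134 + 348)/2 = 107, and p = q + 134 = 241.
Check: 107 · 241 = 25787.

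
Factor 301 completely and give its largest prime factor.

301 = 7 · 43
43 is prime.
So 301 = 7 · 43; the largest prime factor is 43.

43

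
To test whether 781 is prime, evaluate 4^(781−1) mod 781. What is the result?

4^1 ≡ 4 (mod 781)
4^2 ≡ 4^2 = 16 ≡ 16 (mod 781)
4^4 ≡ 16^2 = 256 ≡ 256 (mod 781)
4^8 ≡ 256^2 = 65536 ≡ 713 (mod 781)
4^16 ≡ 713^2 = 508369 ≡ 719 (mod 781)
4^32 ≡ 719^2 = 516961 ≡ 720 (mod 781)
4^64 ≡ 720^2 = 518400 ≡ 597 (mod 781)
4^128 ≡ 597^2 = 356409 ≡ 273 (mod 781)
4^256 ≡ 273^2 = 74529 ≡ 334 (mod 781)
4^512 ≡ 334^2 = 111556 ≡ 654 (mod 781)
780 = 512 + 256 + 8 + 4 in binary powers of 2.
So 4^780 ≡ 654 · 334 · 713 · 256 ≡ 474 (mod 781).
Since 474 ≠ 1, base 4 is a Fermat witness: 781 is composite.

474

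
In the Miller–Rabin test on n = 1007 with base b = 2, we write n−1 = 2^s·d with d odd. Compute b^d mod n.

124

1007 − 1 = 1006 = 2^1 · 503, so d = 503.
2^1 ≡ 2 (mod 1007)
2^2 ≡ 2^2 = 4 ≡ 4 (mod 1007)
2^4 ≡ 4^2 = 16 ≡ 16 (mod 1007)
2^8 ≡ 16^2 = 256 ≡ 256 (mod 1007)
2^16 ≡ 256^2 = 65536 ≡ 81 (mod 1007)
2^32 ≡ 81^2 = 6561 ≡ 519 (mod 1007)
2^64 ≡ 519^2 = 269361 ≡ 492 (mod 1007)
2^128 ≡ 492^2 = 242064 ≡ 384 (mod 1007)
2^256 ≡ 384^2 = 147456 ≡ 434 (mod 1007)
503 = 256 + 128 + 64 + 32 + 16 + 4 + 2 + 1 in binary powers of 2.
So 2^503 ≡ 434 · 384 · 492 · 519 · 81 · 16 · 4 · 2 ≡ 124 (mod 1007).
Squaring chain: 124; never reaches −1, so base 2 is a Miller–Rabin witness that 1007 is composite.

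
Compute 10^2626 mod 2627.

10^1 ≡ 10 (mod 2627)
10^2 ≡ 10^2 = 100 ≡ 100 (mod 2627)
10^4 ≡ 100^2 = 10000 ≡ 2119 (mod 2627)
10^8 ≡ 2119^2 = 4490161 ≡ 618 (mod 2627)
10^16 ≡ 618^2 = 381924 ≡ 1009 (mod 2627)
10^32 ≡ 1009^2 = 1018081 ≡ 1432 (mod 2627)
10^64 ≡ 1432^2 = 2050624 ≡ 1564 (mod 2627)
10^128 ≡ 1564^2 = 2446096 ≡ 359 (mod 2627)
10^256 ≡ 359^2 = 128881 ≡ 158 (mod 2627)
10^512 ≡ 158^2 = 24964 ≡ 1321 (mod 2627)
10^1024 ≡ 1321^2 = 1745041 ≡ 713 (mod 2627)
10^2048 ≡ 713^2 = 508369 ≡ 1358 (mod 2627)
2626 = 2048 + 512 + 64 + 2 in binary powers of 2.
So 10^2626 ≡ 1358 · 1321 · 1564 · 100 ≡ 10 (mod 2627).
Since 10 ≠ 1, base 10 is a Fermat witness: 2627 is composite.

10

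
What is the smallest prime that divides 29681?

67

29681 is odd.
Digit sum 26, not divisible by 3.
Ends in 1: not divisible by 5.
7: 29681 = 7·4240 + 1
11: 29681 = 11·2698 + 3
13: 29681 = 13·2283 + 2
17: 29681 = 17·1745 + 16
19: 29681 = 19·1562 + 3
23: 29681 = 23·1290 + 11
29: 29681 = 29·1023 + 14
31: 29681 = 31·957 + 14
37: 29681 = 37·802 + 7
41: 29681 = 41·723 + 38
43: 29681 = 43·690 + 11
47: 29681 = 47·631 + 24
53: 29681 = 53·560 + 1
59: 29681 = 59·503 + 4
61: 29681 = 61·486 + 35
67: 29681 = 67·443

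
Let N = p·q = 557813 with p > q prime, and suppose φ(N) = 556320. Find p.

761

φ(n) = (p−1)(q−1) = n − (p+q) + 1, so p + q = 557813 − 556320 + 1 = 1494.
p and q are the roots of t² − 1494t + 557813 = 0.
Discriminant: 1494² − 4·557813 = 2232036 − 2231252 = 784; √784 = 28.
q = (1494 − 28)/2 = 733, p = (1494 + 28)/2 = 761.
Check: 733 · 761 = 557813.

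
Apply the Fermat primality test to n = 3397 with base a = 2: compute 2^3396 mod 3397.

2^1 ≡ 2 (mod 3397)
2^2 ≡ 2^2 = 4 ≡ 4 (mod 3397)
2^4 ≡ 4^2 = 16 ≡ 16 (mod 3397)
2^8 ≡ 16^2 = 256 ≡ 256 (mod 3397)
2^16 ≡ 256^2 = 65536 ≡ 993 (mod 3397)
2^32 ≡ 993^2 = 986049 ≡ 919 (mod 3397)
2^64 ≡ 919^2 = 844561 ≡ 2105 (mod 3397)
2^128 ≡ 2105^2 = 4431025 ≡ 1337 (mod 3397)
2^256 ≡ 1337^2 = 1787569 ≡ 747 (mod 3397)
2^512 ≡ 747^2 = 558009 ≡ 901 (mod 3397)
2^1024 ≡ 901^2 = 811801 ≡ 3315 (mod 3397)
2^2048 ≡ 3315^2 = 10989225 ≡ 3327 (mod 3397)
3396 = 2048 + 1024 + 256 + 64 + 4 in binary powers of 2.
So 2^3396 ≡ 3327 · 3315 · 747 · 2105 · 16 ≡ 2062 (mod 3397).
Since 2062 ≠ 1, base 2 is a Fermat witness: 3397 is composite.

2062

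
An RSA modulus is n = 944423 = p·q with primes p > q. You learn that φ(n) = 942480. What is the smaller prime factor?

953

φ(n) = (p−1)(q−1) = n − (p+q) + 1, so p + q = 944423 − 942480 + 1 = 1944.
p and q are the roots of t² − 1944t + 944423 = 0.
Discriminant: 1944² − 4·944423 = 3779136 − 3777692 = 1444; √1444 = 38.
q = (1944 − 38)/2 = 953, p = (1944 + 38)/2 = 991.
Check: 953 · 991 = 944423.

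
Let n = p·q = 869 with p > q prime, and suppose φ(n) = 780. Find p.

79

φ(n) = (p−1)(q−1) = n − (p+q) + 1, so p + q = 869 − 780 + 1 = 90.
p and q are the roots of t² − 90t + 869 = 0.
Discriminant: 90² − 4·869 = 8100 − 3476 = 4624; √4624 = 68.
q = (90 − 68)/2 = 11, p = (90 + 68)/2 = 79.
Check: 11 · 79 = 869.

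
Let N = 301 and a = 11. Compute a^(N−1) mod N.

176

11^1 ≡ 11 (mod 301)
11^2 ≡ 11^2 = 121 ≡ 121 (mod 301)
11^4 ≡ 121^2 = 14641 ≡ 193 (mod 301)
11^8 ≡ 193^2 = 37249 ≡ 226 (mod 301)
11^16 ≡ 226^2 = 51076 ≡ 207 (mod 301)
11^32 ≡ 207^2 = 42849 ≡ 107 (mod 301)
11^64 ≡ 107^2 = 11449 ≡ 11 (mod 301)
11^128 ≡ 11^2 = 121 ≡ 121 (mod 301)
11^256 ≡ 121^2 = 14641 ≡ 193 (mod 301)
300 = 256 + 32 + 8 + 4 in binary powers of 2.
So 11^300 ≡ 193 · 107 · 226 · 193 ≡ 176 (mod 301).
Since 176 ≠ 1, base 11 is a Fermat witness: 301 is composite.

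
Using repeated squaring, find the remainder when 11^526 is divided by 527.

485

11^1 ≡ 11 (mod 527)
11^2 ≡ 11^2 = 121 ≡ 121 (mod 527)
11^4 ≡ 121^2 = 14641 ≡ 412 (mod 527)
11^8 ≡ 412^2 = 169744 ≡ 50 (mod 527)
11^16 ≡ 50^2 = 2500 ≡ 392 (mod 527)
11^32 ≡ 392^2 = 153664 ≡ 307 (mod 527)
11^64 ≡ 307^2 = 94249 ≡ 443 (mod 527)
11^128 ≡ 443^2 = 196249 ≡ 205 (mod 527)
11^256 ≡ 205^2 = 42025 ≡ 392 (mod 527)
11^512 ≡ 392^2 = 153664 ≡ 307 (mod 527)
526 = 512 + 8 + 4 + 2 in binary powers of 2.
So 11^526 ≡ 307 · 50 · 412 · 121 ≡ 485 (mod 527).
Since 485 ≠ 1, base 11 is a Fermat witness: 527 is composite.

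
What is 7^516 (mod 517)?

455

7^1 ≡ 7 (mod 517)
7^2 ≡ 7^2 = 49 ≡ 49 (mod 517)
7^4 ≡ 49^2 = 2401 ≡ 333 (mod 517)
7^8 ≡ 333^2 = 110889 ≡ 251 (mod 517)
7^16 ≡ 251^2 = 63001 ≡ 444 (mod 517)
7^32 ≡ 444^2 = 197136 ≡ 159 (mod 517)
7^64 ≡ 159^2 = 25281 ≡ 465 (mod 517)
7^128 ≡ 465^2 = 216225 ≡ 119 (mod 517)
7^256 ≡ 119^2 = 14161 ≡ 202 (mod 517)
7^512 ≡ 202^2 = 40804 ≡ 478 (mod 517)
516 = 512 + 4 in binary powers of 2.
So 7^516 ≡ 478 · 333 ≡ 455 (mod 517).
Since 455 ≠ 1, base 7 is a Fermat witness: 517 is composite.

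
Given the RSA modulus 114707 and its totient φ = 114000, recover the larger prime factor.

457

φ(n) = (p−1)(q−1) = n − (p+q) + 1, so p + q = 114707 − 114000 + 1 = 708.
p and q are the roots of t² − 708t + 114707 = 0.
Discriminant: 708² − 4·114707 = 501264 − 458828 = 42436; √42436 = 206.
q = (708 − 206)/2 = 251, p = (708 + 206)/2 = 457.
Check: 251 · 457 = 114707.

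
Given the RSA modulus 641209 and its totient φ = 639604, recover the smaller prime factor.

φ(n) = (p−1)(q−1) = n − (p+q) + 1, so p + q = 641209 − 639604 + 1 = 1606.
p and q are the roots of t² − 1606t + 641209 = 0.
Discriminant: 1606² − 4·641209 = 2579236 − 2564836 = 14400; √14400 = 120.
q = (1606 − 120)/2 = 743, p = (1606 + 120)/2 = 863.
Check: 743 · 863 = 641209.

743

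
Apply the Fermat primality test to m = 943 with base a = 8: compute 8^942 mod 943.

8^1 ≡ 8 (mod 943)
8^2 ≡ 8^2 = 64 ≡ 64 (mod 943)
8^4 ≡ 64^2 = 4096 ≡ 324 (mod 943)
8^8 ≡ 324^2 = 104976 ≡ 303 (mod 943)
8^16 ≡ 303^2 = 91809 ≡ 338 (mod 943)
8^32 ≡ 338^2 = 114244 ≡ 141 (mod 943)
8^64 ≡ 141^2 = 19881 ≡ 78 (mod 943)
8^128 ≡ 78^2 = 6084 ≡ 426 (mod 943)
8^256 ≡ 426^2 = 181476 ≡ 420 (mod 943)
8^512 ≡ 420^2 = 176400 ≡ 59 (mod 943)
942 = 512 + 256 + 128 + 32 + 8 + 4 + 2 in binary powers of 2.
So 8^942 ≡ 59 · 420 · 426 · 141 · 303 · 324 · 64 ≡ 679 (mod 943).
Since 679 ≠ 1, base 8 is a Fermat witness: 943 is composite.

679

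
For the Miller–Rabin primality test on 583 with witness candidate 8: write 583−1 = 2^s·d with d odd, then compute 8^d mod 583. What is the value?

569

583 − 1 = 582 = 2^1 · 291, so d = 291.
8^1 ≡ 8 (mod 583)
8^2 ≡ 8^2 = 64 ≡ 64 (mod 583)
8^4 ≡ 64^2 = 4096 ≡ 15 (mod 583)
8^8 ≡ 15^2 = 225 ≡ 225 (mod 583)
8^16 ≡ 225^2 = 50625 ≡ 487 (mod 583)
8^32 ≡ 487^2 = 237169 ≡ 471 (mod 583)
8^64 ≡ 471^2 = 221841 ≡ 301 (mod 583)
8^128 ≡ 301^2 = 90601 ≡ 236 (mod 583)
8^256 ≡ 236^2 = 55696 ≡ 311 (mod 583)
291 = 256 + 32 + 2 + 1 in binary powers of 2.
So 8^291 ≡ 311 · 471 · 64 · 8 ≡ 569 (mod 583).
Squaring chain: 569; never reaches −1, so base 8 is a Miller–Rabin witness that 583 is composite.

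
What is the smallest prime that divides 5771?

29

5771 is odd.
Digit sum 20, not divisible by 3.
Ends in 1: not divisible by 5.
7: 5771 = 7·824 + 3
11: 5771 = 11·524 + 7
13: 5771 = 13·443 + 12
17: 5771 = 17·339 + 8
19: 5771 = 19·303 + 14
23: 5771 = 23·250 + 21
29: 5771 = 29·199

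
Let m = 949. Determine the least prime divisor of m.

949 is odd.
Digit sum 22, not divisible by 3.
Ends in 9: not divisible by 5.
7: 949 = 7·135 + 4
11: 949 = 11·86 + 3
13: 949 = 13·73

13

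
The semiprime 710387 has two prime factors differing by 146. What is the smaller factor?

773

Since p = q + 146, we have 710387 = q(q + 146), so q² + 146q − 710387 = 0.
Discriminant: 146² + 4·710387 = 21316 + 2841548 = 2862864; √2862864 = 1692.
q = (−146 + 1692)/2 = 773, and p = q + 146 = 919.
Check: 773 · 919 = 710387.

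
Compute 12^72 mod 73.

1

12^1 ≡ 12 (mod 73)
12^2 ≡ 12^2 = 144 ≡ 71 (mod 73)
12^4 ≡ 71^2 = 5041 ≡ 4 (mod 73)
12^8 ≡ 4^2 = 16 ≡ 16 (mod 73)
12^16 ≡ 16^2 = 256 ≡ 37 (mod 73)
12^32 ≡ 37^2 = 1369 ≡ 55 (mod 73)
12^64 ≡ 55^2 = 3025 ≡ 32 (mod 73)
72 = 64 + 8 in binary powers of 2.
So 12^72 ≡ 32 · 16 ≡ 1 (mod 73).
Since the result is 1, base 12 gives no evidence that 73 is composite.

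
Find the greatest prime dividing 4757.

71

4757 = 67 · 71
71 is prime.
So 4757 = 67 · 71; the largest prime factor is 71.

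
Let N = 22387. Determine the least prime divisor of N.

61

22387 is odd.
Digit sum 22, not divisible by 3.
Ends in 7: not divisible by 5.
7: 22387 = 7·3198 + 1
11: 22387 = 11·2035 + 2
13: 22387 = 13·1722 + 1
17: 22387 = 17·1316 + 15
19: 22387 = 19·1178 + 5
23: 22387 = 23·973 + 8
29: 22387 = 29·771 + 28
31: 22387 = 31·722 + 5
37: 22387 = 37·605 + 2
41: 22387 = 41·546 + 1
43: 22387 = 43·520 + 27
47: 22387 = 47·476 + 15
53: 22387 = 53·422 + 21
59: 22387 = 59·379 + 26
61: 22387 = 61·367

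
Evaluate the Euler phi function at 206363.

190080

Factor: 206363 = 17 · 61 · 199.
φ(206363) = (17−1) · (61−1) · (199−1) = 16 · 60 · 198 = 190080.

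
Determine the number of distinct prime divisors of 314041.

314041 = 7^2 · 6409
6409 = 13 · 493
493 = 17 · 29
314041 = 7^2 · 13 · 17 · 29, which has 4 distinct prime factors.

4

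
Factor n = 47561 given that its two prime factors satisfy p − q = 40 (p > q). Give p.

239

Since p = q + 40, we have 47561 = q(q + 40), so q² + 40q − 47561 = 0.
Discriminant: 40² + 4·47561 = 1600 + 190244 = 191844; √191844 = 438.
q = (−40 + 438)/2 = 199, and p = q + 40 = 239.
Check: 199 · 239 = 47561.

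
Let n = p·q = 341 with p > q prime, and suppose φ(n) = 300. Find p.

φ(n) = (p−1)(q−1) = n − (p+q) + 1, so p + q = 341 − 300 + 1 = 42.
p and q are the roots of t² − 42t + 341 = 0.
Discriminant: 42² − 4·341 = 1764 − 1364 = 400; √400 = 20.
q = (42 − 20)/2 = 11, p = (42 + 20)/2 = 31.
Check: 11 · 31 = 341.

31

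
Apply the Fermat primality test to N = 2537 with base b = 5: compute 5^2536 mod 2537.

1975

5^1 ≡ 5 (mod 2537)
5^2 ≡ 5^2 = 25 ≡ 25 (mod 2537)
5^4 ≡ 25^2 = 625 ≡ 625 (mod 2537)
5^8 ≡ 625^2 = 390625 ≡ 2464 (mod 2537)
5^16 ≡ 2464^2 = 6071296 ≡ 255 (mod 2537)
5^32 ≡ 255^2 = 65025 ≡ 1600 (mod 2537)
5^64 ≡ 1600^2 = 2560000 ≡ 167 (mod 2537)
5^128 ≡ 167^2 = 27889 ≡ 2519 (mod 2537)
5^256 ≡ 2519^2 = 6345361 ≡ 324 (mod 2537)
5^512 ≡ 324^2 = 104976 ≡ 959 (mod 2537)
5^1024 ≡ 959^2 = 919681 ≡ 1287 (mod 2537)
5^2048 ≡ 1287^2 = 1656369 ≡ 2245 (mod 2537)
2536 = 2048 + 256 + 128 + 64 + 32 + 8 in binary powers of 2.
So 5^2536 ≡ 2245 · 324 · 2519 · 167 · 1600 · 2464 ≡ 1975 (mod 2537).
Since 1975 ≠ 1, base 5 is a Fermat witness: 2537 is composite.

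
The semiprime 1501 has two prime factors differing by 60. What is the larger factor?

Since p = q + 60, we have 1501 = q(q + 60), so q² + 60q − 1501 = 0.
Discriminant: 60² + 4·1501 = 3600 + 6004 = 9604; √9604 = 98.
q = (−60 + 98)/2 = 19, and p = q + 60 = 79.
Check: 19 · 79 = 1501.

79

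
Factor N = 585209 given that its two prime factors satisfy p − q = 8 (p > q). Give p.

Since p = q + 8, we have 585209 = q(q + 8), so q² + 8q − 585209 = 0.
Discriminant: 8² + 4·585209 = 64 + 2340836 = 2340900; √2340900 = 1530.
q = (−8 + 1530)/2 = 761, and p = q + 8 = 769.
Check: 761 · 769 = 585209.

769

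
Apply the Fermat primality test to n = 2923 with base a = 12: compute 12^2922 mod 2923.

2378

12^1 ≡ 12 (mod 2923)
12^2 ≡ 12^2 = 144 ≡ 144 (mod 2923)
12^4 ≡ 144^2 = 20736 ≡ 275 (mod 2923)
12^8 ≡ 275^2 = 75625 ≡ 2550 (mod 2923)
12^16 ≡ 2550^2 = 6502500 ≡ 1748 (mod 2923)
12^32 ≡ 1748^2 = 3055504 ≡ 969 (mod 2923)
12^64 ≡ 969^2 = 938961 ≡ 678 (mod 2923)
12^128 ≡ 678^2 = 459684 ≡ 773 (mod 2923)
12^256 ≡ 773^2 = 597529 ≡ 1237 (mod 2923)
12^512 ≡ 1237^2 = 1530169 ≡ 1440 (mod 2923)
12^1024 ≡ 1440^2 = 2073600 ≡ 1193 (mod 2923)
12^2048 ≡ 1193^2 = 1423249 ≡ 2671 (mod 2923)
2922 = 2048 + 512 + 256 + 64 + 32 + 8 + 2 in binary powers of 2.
So 12^2922 ≡ 2671 · 1440 · 1237 · 678 · 969 · 2550 · 144 ≡ 2378 (mod 2923).
Since 2378 ≠ 1, base 12 is a Fermat witness: 2923 is composite.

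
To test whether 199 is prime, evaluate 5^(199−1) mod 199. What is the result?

5^1 ≡ 5 (mod 199)
5^2 ≡ 5^2 = 25 ≡ 25 (mod 199)
5^4 ≡ 25^2 = 625 ≡ 28 (mod 199)
5^8 ≡ 28^2 = 784 ≡ 187 (mod 199)
5^16 ≡ 187^2 = 34969 ≡ 144 (mod 199)
5^32 ≡ 144^2 = 20736 ≡ 40 (mod 199)
5^64 ≡ 40^2 = 1600 ≡ 8 (mod 199)
5^128 ≡ 8^2 = 64 ≡ 64 (mod 199)
198 = 128 + 64 + 4 + 2 in binary powers of 2.
So 5^198 ≡ 64 · 8 · 28 · 25 ≡ 1 (mod 199).
Since the result is 1, base 5 gives no evidence that 199 is composite.

1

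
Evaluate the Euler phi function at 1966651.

Factor: 1966651 = 67 · 149 · 197.
φ(1966651) = (67−1) · (149−1) · (197−1) = 66 · 148 · 196 = 1914528.

1914528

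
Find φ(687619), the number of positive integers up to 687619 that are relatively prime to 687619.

655200

Factor: 687619 = 29 · 131 · 181.
φ(687619) = (29−1) · (131−1) · (181−1) = 28 · 130 · 180 = 655200.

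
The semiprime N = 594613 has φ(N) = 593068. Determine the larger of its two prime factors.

φ(n) = (p−1)(q−1) = n − (p+q) + 1, so p + q = 594613 − 593068 + 1 = 1546.
p and q are the roots of t² − 1546t + 594613 = 0.
Discriminant: 1546² − 4·594613 = 2390116 − 2378452 = 11664; √11664 = 108.
q = (1546 − 108)/2 = 719, p = (1546 + 108)/2 = 827.
Check: 719 · 827 = 594613.

827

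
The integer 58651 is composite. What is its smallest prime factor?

89

58651 is odd.
Digit sum 25, not divisible by 3.
Ends in 1: not divisible by 5.
7: 58651 = 7·8378 + 5
11: 58651 = 11·5331 + 10
13: 58651 = 13·4511 + 8
17: 58651 = 17·3450 + 1
19: 58651 = 19·3086 + 17
23: 58651 = 23·2550 + 1
29: 58651 = 29·2022 + 13
31: 58651 = 31·1891 + 30
37: 58651 = 37·1585 + 6
41: 58651 = 41·1430 + 21
43: 58651 = 43·1363 + 42
47: 58651 = 47·1247 + 42
53: 58651 = 53·1106 + 33
59: 58651 = 59·994 + 5
61: 58651 = 61·961 + 30
67: 58651 = 67·875 + 26
71: 58651 = 71·826 + 5
73: 58651 = 73·803 + 32
79: 58651 = 79·742 + 33
83: 58651 = 83·706 + 53
89: 58651 = 89·659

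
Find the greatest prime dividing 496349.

496349 = 7 · 70907
70907 = 17 · 4171
4171 = 43 · 97
97 is prime.
So 496349 = 7 · 17 · 43 · 97; the largest prime factor is 97.

97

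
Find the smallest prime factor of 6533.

6533 is odd.
Digit sum 17, not divisible by 3.
Ends in 3: not divisible by 5.
7: 6533 = 7·933 + 2
11: 6533 = 11·593 + 10
13: 6533 = 13·502 + 7
17: 6533 = 17·384 + 5
19: 6533 = 19·343 + 16
23: 6533 = 23·284 + 1
29: 6533 = 29·225 + 8
31: 6533 = 31·210 + 23
37: 6533 = 37·176 + 21
41: 6533 = 41·159 + 14
43: 6533 = 43·151 + 40
47: 6533 = 47·139

47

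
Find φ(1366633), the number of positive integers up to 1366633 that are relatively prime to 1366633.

1327104

Factor: 1366633 = 73 · 97 · 193.
φ(1366633) = (73−1) · (97−1) · (193−1) = 72 · 96 · 192 = 1327104.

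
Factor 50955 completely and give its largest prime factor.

50955 = 3 · 16985
16985 = 5 · 3397
3397 = 43 · 79
79 is prime.
So 50955 = 3 · 5 · 43 · 79; the largest prime factor is 79.

79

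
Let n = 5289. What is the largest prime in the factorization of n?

5289 = 3 · 1763
1763 = 41 · 43
43 is prime.
So 5289 = 3 · 41 · 43; the largest prime factor is 43.

43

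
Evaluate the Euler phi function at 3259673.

Factor: 3259673 = 131 · 149 · 167.
φ(3259673) = (131−1) · (149−1) · (167−1) = 130 · 148 · 166 = 3193840.

3193840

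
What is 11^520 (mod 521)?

1

11^1 ≡ 11 (mod 521)
11^2 ≡ 11^2 = 121 ≡ 121 (mod 521)
11^4 ≡ 121^2 = 14641 ≡ 53 (mod 521)
11^8 ≡ 53^2 = 2809 ≡ 204 (mod 521)
11^16 ≡ 204^2 = 41616 ≡ 457 (mod 521)
11^32 ≡ 457^2 = 208849 ≡ 449 (mod 521)
11^64 ≡ 449^2 = 201601 ≡ 495 (mod 521)
11^128 ≡ 495^2 = 245025 ≡ 155 (mod 521)
11^256 ≡ 155^2 = 24025 ≡ 59 (mod 521)
11^512 ≡ 59^2 = 3481 ≡ 355 (mod 521)
520 = 512 + 8 in binary powers of 2.
So 11^520 ≡ 355 · 204 ≡ 1 (mod 521).
Since the result is 1, base 11 gives no evidence that 521 is composite.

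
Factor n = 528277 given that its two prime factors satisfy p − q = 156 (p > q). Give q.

Since p = q + 156, we have 528277 = q(q + 156), so q² + 156q − 528277 = 0.
Discriminant: 156² + 4·528277 = 24336 + 2113108 = 2137444; √2137444 = 1462.
q = (−156 + 1462)/2 = 653, and p = q + 156 = 809.
Check: 653 · 809 = 528277.

653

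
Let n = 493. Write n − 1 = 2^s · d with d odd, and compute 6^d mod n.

493 − 1 = 492 = 2^2 · 123, so d = 123.
6^1 ≡ 6 (mod 493)
6^2 ≡ 6^2 = 36 ≡ 36 (mod 493)
6^4 ≡ 36^2 = 1296 ≡ 310 (mod 493)
6^8 ≡ 310^2 = 96100 ≡ 458 (mod 493)
6^16 ≡ 458^2 = 209764 ≡ 239 (mod 493)
6^32 ≡ 239^2 = 57121 ≡ 426 (mod 493)
6^64 ≡ 426^2 = 181476 ≡ 52 (mod 493)
123 = 64 + 32 + 16 + 8 + 2 + 1 in binary powers of 2.
So 6^123 ≡ 52 · 426 · 239 · 458 · 36 · 6 ≡ 328 (mod 493).
Squaring chain: 328 → 110; never reaches −1, so base 6 is a Miller–Rabin witness that 493 is composite.

328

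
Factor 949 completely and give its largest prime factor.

949 = 13 · 73
73 is prime.
So 949 = 13 · 73; the largest prime factor is 73.

73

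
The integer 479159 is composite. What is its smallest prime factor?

479159 is odd.
Digit sum 35, not divisible by 3.
Ends in 9: not divisible by 5.
7: 479159 = 7·68451 + 2
11: 479159 = 11·43559 + 10
13: 479159 = 13·36858 + 5
17: 479159 = 17·28185 + 14
19: 479159 = 19·25218 + 17
23: 479159 = 23·20833

23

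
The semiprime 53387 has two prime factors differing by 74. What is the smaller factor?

197

Since p = q + 74, we have 53387 = q(q + 74), so q² + 74q − 53387 = 0.
Discriminant: 74² + 4·53387 = 5476 + 213548 = 219024; √219024 = 468.
q = (−74 + 468)/2 = 197, and p = q + 74 = 271.
Check: 197 · 271 = 53387.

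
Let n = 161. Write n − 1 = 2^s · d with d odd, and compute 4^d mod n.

161 − 1 = 160 = 2^5 · 5, so d = 5.
4^1 ≡ 4 (mod 161)
4^2 ≡ 4^2 = 16 ≡ 16 (mod 161)
4^4 ≡ 16^2 = 256 ≡ 95 (mod 161)
5 = 4 + 1 in binary powers of 2.
So 4^5 ≡ 95 · 4 ≡ 58 (mod 161).
Squaring chain: 58 → 144 → 128 → 123 → 156; never reaches −1, so base 4 is a Miller–Rabin witness that 161 is composite.

58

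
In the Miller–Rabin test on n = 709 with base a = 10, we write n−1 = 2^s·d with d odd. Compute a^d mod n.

613

709 − 1 = 708 = 2^2 · 177, so d = 177.
10^1 ≡ 10 (mod 709)
10^2 ≡ 10^2 = 100 ≡ 100 (mod 709)
10^4 ≡ 100^2 = 10000 ≡ 74 (mod 709)
10^8 ≡ 74^2 = 5476 ≡ 513 (mod 709)
10^16 ≡ 513^2 = 263169 ≡ 130 (mod 709)
10^32 ≡ 130^2 = 16900 ≡ 593 (mod 709)
10^64 ≡ 593^2 = 351649 ≡ 694 (mod 709)
10^128 ≡ 694^2 = 481636 ≡ 225 (mod 709)
177 = 128 + 32 + 16 + 1 in binary powers of 2.
So 10^177 ≡ 225 · 593 · 130 · 10 ≡ 613 (mod 709).
Squaring chain: 613 → 708; reaches −1, so base 10 does not prove 709 composite.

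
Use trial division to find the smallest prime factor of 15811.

15811 is odd.
Digit sum 16, not divisible by 3.
Ends in 1: not divisible by 5.
7: 15811 = 7·2258 + 5
11: 15811 = 11·1437 + 4
13: 15811 = 13·1216 + 3
17: 15811 = 17·930 + 1
19: 15811 = 19·832 + 3
23: 15811 = 23·687 + 10
29: 15811 = 29·545 + 6
31: 15811 = 31·510 + 1
37: 15811 = 37·427 + 12
41: 15811 = 41·385 + 26
43: 15811 = 43·367 + 30
47: 15811 = 47·336 + 19
53: 15811 = 53·298 + 17
59: 15811 = 59·267 + 58
61: 15811 = 61·259 + 12
67: 15811 = 67·235 + 66
71: 15811 = 71·222 + 49
73: 15811 = 73·216 + 43
79: 15811 = 79·200 + 11
83: 15811 = 83·190 + 41
89: 15811 = 89·177 + 58
97: 15811 = 97·163

97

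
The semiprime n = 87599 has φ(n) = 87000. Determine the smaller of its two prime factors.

φ(n) = (p−1)(q−1) = n − (p+q) + 1, so p + q = 87599 − 87000 + 1 = 600.
p and q are the roots of t² − 600t + 87599 = 0.
Discriminant: 600² − 4·87599 = 360000 − 350396 = 9604; √9604 = 98.
q = (600 − 98)/2 = 251, p = (600 + 98)/2 = 349.
Check: 251 · 349 = 87599.

251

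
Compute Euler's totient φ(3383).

3168

Factor: 3383 = 17 · 199.
φ(3383) = (17−1) · (199−1) = 16 · 198 = 3168.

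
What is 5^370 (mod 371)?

149

5^1 ≡ 5 (mod 371)
5^2 ≡ 5^2 = 25 ≡ 25 (mod 371)
5^4 ≡ 25^2 = 625 ≡ 254 (mod 371)
5^8 ≡ 254^2 = 64516 ≡ 333 (mod 371)
5^16 ≡ 333^2 = 110889 ≡ 331 (mod 371)
5^32 ≡ 331^2 = 109561 ≡ 116 (mod 371)
5^64 ≡ 116^2 = 13456 ≡ 100 (mod 371)
5^128 ≡ 100^2 = 10000 ≡ 354 (mod 371)
5^256 ≡ 354^2 = 125316 ≡ 289 (mod 371)
370 = 256 + 64 + 32 + 16 + 2 in binary powers of 2.
So 5^370 ≡ 289 · 100 · 116 · 331 · 25 ≡ 149 (mod 371).
Since 149 ≠ 1, base 5 is a Fermat witness: 371 is composite.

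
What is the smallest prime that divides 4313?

19

4313 is odd.
Digit sum 11, not divisible by 3.
Ends in 3: not divisible by 5.
7: 4313 = 7·616 + 1
11: 4313 = 11·392 + 1
13: 4313 = 13·331 + 10
17: 4313 = 17·253 + 12
19: 4313 = 19·227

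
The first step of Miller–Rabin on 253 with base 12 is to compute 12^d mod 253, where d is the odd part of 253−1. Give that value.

100

253 − 1 = 252 = 2^2 · 63, so d = 63.
12^1 ≡ 12 (mod 253)
12^2 ≡ 12^2 = 144 ≡ 144 (mod 253)
12^4 ≡ 144^2 = 20736 ≡ 243 (mod 253)
12^8 ≡ 243^2 = 59049 ≡ 100 (mod 253)
12^16 ≡ 100^2 = 10000 ≡ 133 (mod 253)
12^32 ≡ 133^2 = 17689 ≡ 232 (mod 253)
63 = 32 + 16 + 8 + 4 + 2 + 1 in binary powers of 2.
So 12^63 ≡ 232 · 133 · 100 · 243 · 144 · 12 ≡ 100 (mod 253).
Squaring chain: 100 → 133; never reaches −1, so base 12 is a Miller–Rabin witness that 253 is composite.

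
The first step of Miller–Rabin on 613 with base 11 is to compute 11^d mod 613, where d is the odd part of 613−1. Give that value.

613 − 1 = 612 = 2^2 · 153, so d = 153.
11^1 ≡ 11 (mod 613)
11^2 ≡ 11^2 = 121 ≡ 121 (mod 613)
11^4 ≡ 121^2 = 14641 ≡ 542 (mod 613)
11^8 ≡ 542^2 = 293764 ≡ 137 (mod 613)
11^16 ≡ 137^2 = 18769 ≡ 379 (mod 613)
11^32 ≡ 379^2 = 143641 ≡ 199 (mod 613)
11^64 ≡ 199^2 = 39601 ≡ 369 (mod 613)
11^128 ≡ 369^2 = 136161 ≡ 75 (mod 613)
153 = 128 + 16 + 8 + 1 in binary powers of 2.
So 11^153 ≡ 75 · 379 · 137 · 11 ≡ 35 (mod 613).
Squaring chain: 35 → 612; reaches −1, so base 11 does not prove 613 composite.

35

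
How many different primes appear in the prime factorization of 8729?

3

8729 = 7 · 1247
1247 = 29 · 43
8729 = 7 · 29 · 43, which has 3 distinct prime factors.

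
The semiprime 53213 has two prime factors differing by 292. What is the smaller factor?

Since p = q + 292, we have 53213 = q(q + 292), so q² + 292q − 53213 = 0.
Discriminant: 292² + 4·53213 = 85264 + 212852 = 298116; √298116 = 546.
q = (−292 + 546)/2 = 127, and p = q + 292 = 419.
Check: 127 · 419 = 53213.

127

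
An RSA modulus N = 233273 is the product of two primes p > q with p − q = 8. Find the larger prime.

487

Since p = q + 8, we have 233273 = q(q + 8), so q² + 8q − 233273 = 0.
Discriminant: 8² + 4·233273 = 64 + 933092 = 933156; √933156 = 966.
q = (−8 + 966)/2 = 479, and p = q + 8 = 487.
Check: 479 · 487 = 233273.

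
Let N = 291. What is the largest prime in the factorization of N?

291 = 3 · 97
97 is prime.
So 291 = 3 · 97; the largest prime factor is 97.

97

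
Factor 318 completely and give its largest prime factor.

53

318 = 2 · 159
159 = 3 · 53
53 is prime.
So 318 = 2 · 3 · 53; the largest prime factor is 53.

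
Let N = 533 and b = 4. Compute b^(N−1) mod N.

4^1 ≡ 4 (mod 533)
4^2 ≡ 4^2 = 16 ≡ 16 (mod 533)
4^4 ≡ 16^2 = 256 ≡ 256 (mod 533)
4^8 ≡ 256^2 = 65536 ≡ 510 (mod 533)
4^16 ≡ 510^2 = 260100 ≡ 529 (mod 533)
4^32 ≡ 529^2 = 279841 ≡ 16 (mod 533)
4^64 ≡ 16^2 = 256 ≡ 256 (mod 533)
4^128 ≡ 256^2 = 65536 ≡ 510 (mod 533)
4^256 ≡ 510^2 = 260100 ≡ 529 (mod 533)
4^512 ≡ 529^2 = 279841 ≡ 16 (mod 533)
532 = 512 + 16 + 4 in binary powers of 2.
So 4^532 ≡ 16 · 529 · 256 ≡ 139 (mod 533).
Since 139 ≠ 1, base 4 is a Fermat witness: 533 is composite.

139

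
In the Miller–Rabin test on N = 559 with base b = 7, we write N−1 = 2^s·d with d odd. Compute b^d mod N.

343

559 − 1 = 558 = 2^1 · 279, so d = 279.
7^1 ≡ 7 (mod 559)
7^2 ≡ 7^2 = 49 ≡ 49 (mod 559)
7^4 ≡ 49^2 = 2401 ≡ 165 (mod 559)
7^8 ≡ 165^2 = 27225 ≡ 393 (mod 559)
7^16 ≡ 393^2 = 154449 ≡ 165 (mod 559)
7^32 ≡ 165^2 = 27225 ≡ 393 (mod 559)
7^64 ≡ 393^2 = 154449 ≡ 165 (mod 559)
7^128 ≡ 165^2 = 27225 ≡ 393 (mod 559)
7^256 ≡ 393^2 = 154449 ≡ 165 (mod 559)
279 = 256 + 16 + 4 + 2 + 1 in binary powers of 2.
So 7^279 ≡ 165 · 165 · 165 · 49 · 7 ≡ 343 (mod 559).
Squaring chain: 343; never reaches −1, so base 7 is a Miller–Rabin witness that 559 is composite.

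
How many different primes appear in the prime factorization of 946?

946 = 2 · 473
473 = 11 · 43
946 = 2 · 11 · 43, which has 3 distinct prime factors.

3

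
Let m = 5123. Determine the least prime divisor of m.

5123 is odd.
Digit sum 11, not divisible by 3.
Ends in 3: not divisible by 5.
7: 5123 = 7·731 + 6
11: 5123 = 11·465 + 8
13: 5123 = 13·394 + 1
17: 5123 = 17·301 + 6
19: 5123 = 19·269 + 12
23: 5123 = 23·222 + 17
29: 5123 = 29·176 + 19
31: 5123 = 31·165 + 8
37: 5123 = 37·138 + 17
41: 5123 = 41·124 + 39
43: 5123 = 43·119 + 6
47: 5123 = 47·109

47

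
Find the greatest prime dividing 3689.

3689 = 7 · 527
527 = 17 · 31
31 is prime.
So 3689 = 7 · 17 · 31; the largest prime factor is 31.

31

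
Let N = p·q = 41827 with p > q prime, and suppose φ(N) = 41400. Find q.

φ(n) = (p−1)(q−1) = n − (p+q) + 1, so p + q = 41827 − 41400 + 1 = 428.
p and q are the roots of t² − 428t + 41827 = 0.
Discriminant: 428² − 4·41827 = 183184 − 167308 = 15876; √15876 = 126.
q = (428 − 126)/2 = 151, p = (428 + 126)/2 = 277.
Check: 151 · 277 = 41827.

151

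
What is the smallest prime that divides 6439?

47

6439 is odd.
Digit sum 22, not divisible by 3.
Ends in 9: not divisible by 5.
7: 6439 = 7·919 + 6
11: 6439 = 11·585 + 4
13: 6439 = 13·495 + 4
17: 6439 = 17·378 + 13
19: 6439 = 19·338 + 17
23: 6439 = 23·279 + 22
29: 6439 = 29·222 + 1
31: 6439 = 31·207 + 22
37: 6439 = 37·174 + 1
41: 6439 = 41·157 + 2
43: 6439 = 43·149 + 32
47: 6439 = 47·137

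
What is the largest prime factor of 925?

37

925 = 5 · 185
185 = 5 · 37
37 is prime.
So 925 = 5^2 · 37; the largest prime factor is 37.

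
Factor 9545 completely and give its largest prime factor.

83

9545 = 5 · 1909
1909 = 23 · 83
83 is prime.
So 9545 = 5 · 23 · 83; the largest prime factor is 83.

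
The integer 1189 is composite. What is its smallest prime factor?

1189 is odd.
Digit sum 19, not divisible by 3.
Ends in 9: not divisible by 5.
7: 1189 = 7·169 + 6
11: 1189 = 11·108 + 1
13: 1189 = 13·91 + 6
17: 1189 = 17·69 + 16
19: 1189 = 19·62 + 11
23: 1189 = 23·51 + 16
29: 1189 = 29·41

29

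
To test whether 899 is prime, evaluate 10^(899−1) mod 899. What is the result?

71

10^1 ≡ 10 (mod 899)
10^2 ≡ 10^2 = 100 ≡ 100 (mod 899)
10^4 ≡ 100^2 = 10000 ≡ 111 (mod 899)
10^8 ≡ 111^2 = 12321 ≡ 634 (mod 899)
10^16 ≡ 634^2 = 401956 ≡ 103 (mod 899)
10^32 ≡ 103^2 = 10609 ≡ 720 (mod 899)
10^64 ≡ 720^2 = 518400 ≡ 576 (mod 899)
10^128 ≡ 576^2 = 331776 ≡ 45 (mod 899)
10^256 ≡ 45^2 = 2025 ≡ 227 (mod 899)
10^512 ≡ 227^2 = 51529 ≡ 286 (mod 899)
898 = 512 + 256 + 128 + 2 in binary powers of 2.
So 10^898 ≡ 286 · 227 · 45 · 100 ≡ 71 (mod 899).
Since 71 ≠ 1, base 10 is a Fermat witness: 899 is composite.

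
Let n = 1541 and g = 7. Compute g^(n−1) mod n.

7^1 ≡ 7 (mod 1541)
7^2 ≡ 7^2 = 49 ≡ 49 (mod 1541)
7^4 ≡ 49^2 = 2401 ≡ 860 (mod 1541)
7^8 ≡ 860^2 = 739600 ≡ 1461 (mod 1541)
7^16 ≡ 1461^2 = 2134521 ≡ 236 (mod 1541)
7^32 ≡ 236^2 = 55696 ≡ 220 (mod 1541)
7^64 ≡ 220^2 = 48400 ≡ 629 (mod 1541)
7^128 ≡ 629^2 = 395641 ≡ 1145 (mod 1541)
7^256 ≡ 1145^2 = 1311025 ≡ 1175 (mod 1541)
7^512 ≡ 1175^2 = 1380625 ≡ 1430 (mod 1541)
7^1024 ≡ 1430^2 = 2044900 ≡ 1534 (mod 1541)
1540 = 1024 + 512 + 4 in binary powers of 2.
So 7^1540 ≡ 1534 · 1430 · 860 ≡ 967 (mod 1541).
Since 967 ≠ 1, base 7 is a Fermat witness: 1541 is composite.

967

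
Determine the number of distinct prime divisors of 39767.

4

39767 = 7 · 5681
5681 = 13 · 437
437 = 19 · 23
39767 = 7 · 13 · 19 · 23, which has 4 distinct prime factors.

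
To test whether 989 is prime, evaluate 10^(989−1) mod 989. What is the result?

10^1 ≡ 10 (mod 989)
10^2 ≡ 10^2 = 100 ≡ 100 (mod 989)
10^4 ≡ 100^2 = 10000 ≡ 110 (mod 989)
10^8 ≡ 110^2 = 12100 ≡ 232 (mod 989)
10^16 ≡ 232^2 = 53824 ≡ 418 (mod 989)
10^32 ≡ 418^2 = 174724 ≡ 660 (mod 989)
10^64 ≡ 660^2 = 435600 ≡ 440 (mod 989)
10^128 ≡ 440^2 = 193600 ≡ 745 (mod 989)
10^256 ≡ 745^2 = 555025 ≡ 196 (mod 989)
10^512 ≡ 196^2 = 38416 ≡ 834 (mod 989)
988 = 512 + 256 + 128 + 64 + 16 + 8 + 4 in binary powers of 2.
So 10^988 ≡ 834 · 196 · 745 · 440 · 418 · 232 · 110 ≡ 440 (mod 989).
Since 440 ≠ 1, base 10 is a Fermat witness: 989 is composite.

440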